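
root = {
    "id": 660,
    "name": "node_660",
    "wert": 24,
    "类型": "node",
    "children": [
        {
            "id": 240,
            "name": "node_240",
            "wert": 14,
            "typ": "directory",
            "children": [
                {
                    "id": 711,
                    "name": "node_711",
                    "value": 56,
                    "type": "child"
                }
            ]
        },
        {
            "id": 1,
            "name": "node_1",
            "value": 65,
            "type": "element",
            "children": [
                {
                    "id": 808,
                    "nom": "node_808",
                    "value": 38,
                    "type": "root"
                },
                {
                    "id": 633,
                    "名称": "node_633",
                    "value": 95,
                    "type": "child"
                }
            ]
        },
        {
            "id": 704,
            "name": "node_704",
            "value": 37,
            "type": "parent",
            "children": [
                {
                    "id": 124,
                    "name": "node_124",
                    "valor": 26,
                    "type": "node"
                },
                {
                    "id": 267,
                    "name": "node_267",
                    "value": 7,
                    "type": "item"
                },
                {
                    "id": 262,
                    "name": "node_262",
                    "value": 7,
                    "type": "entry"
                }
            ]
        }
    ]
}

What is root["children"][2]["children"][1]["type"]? "item"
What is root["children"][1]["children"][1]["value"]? 95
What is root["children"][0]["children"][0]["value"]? 56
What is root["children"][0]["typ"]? "directory"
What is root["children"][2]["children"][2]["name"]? "node_262"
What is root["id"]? 660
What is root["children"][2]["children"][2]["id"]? 262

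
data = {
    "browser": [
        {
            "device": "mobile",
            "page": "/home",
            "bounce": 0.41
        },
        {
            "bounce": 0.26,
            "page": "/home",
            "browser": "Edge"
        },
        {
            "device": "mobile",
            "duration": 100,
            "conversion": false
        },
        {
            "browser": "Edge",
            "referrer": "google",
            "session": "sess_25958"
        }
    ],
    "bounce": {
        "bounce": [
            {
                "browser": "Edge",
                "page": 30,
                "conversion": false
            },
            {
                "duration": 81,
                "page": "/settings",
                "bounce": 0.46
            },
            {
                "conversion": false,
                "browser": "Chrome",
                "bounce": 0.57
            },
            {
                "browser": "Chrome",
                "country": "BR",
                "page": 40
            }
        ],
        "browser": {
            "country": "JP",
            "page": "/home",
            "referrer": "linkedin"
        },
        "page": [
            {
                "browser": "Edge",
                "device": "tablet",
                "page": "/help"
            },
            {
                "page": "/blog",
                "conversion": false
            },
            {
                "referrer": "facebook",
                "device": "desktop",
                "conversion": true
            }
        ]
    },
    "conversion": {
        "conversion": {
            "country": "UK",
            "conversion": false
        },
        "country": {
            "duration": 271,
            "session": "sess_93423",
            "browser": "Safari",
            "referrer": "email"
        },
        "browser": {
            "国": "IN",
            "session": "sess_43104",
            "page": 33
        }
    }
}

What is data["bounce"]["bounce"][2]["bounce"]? 0.57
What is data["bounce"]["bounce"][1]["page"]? "/settings"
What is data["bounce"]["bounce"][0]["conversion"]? False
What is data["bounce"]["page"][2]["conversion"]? True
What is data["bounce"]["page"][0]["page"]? "/help"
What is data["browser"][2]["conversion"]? False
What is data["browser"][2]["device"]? "mobile"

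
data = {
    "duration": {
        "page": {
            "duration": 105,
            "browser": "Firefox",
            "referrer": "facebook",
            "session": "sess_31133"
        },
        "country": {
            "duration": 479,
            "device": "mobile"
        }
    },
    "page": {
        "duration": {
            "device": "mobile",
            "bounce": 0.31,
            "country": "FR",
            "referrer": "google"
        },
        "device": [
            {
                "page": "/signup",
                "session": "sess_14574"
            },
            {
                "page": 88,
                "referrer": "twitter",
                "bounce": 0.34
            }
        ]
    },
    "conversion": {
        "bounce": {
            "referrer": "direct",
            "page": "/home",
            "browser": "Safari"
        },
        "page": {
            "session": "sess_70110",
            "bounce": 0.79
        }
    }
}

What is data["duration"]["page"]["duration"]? 105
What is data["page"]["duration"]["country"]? "FR"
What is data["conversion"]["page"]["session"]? "sess_70110"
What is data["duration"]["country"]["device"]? "mobile"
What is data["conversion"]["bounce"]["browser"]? "Safari"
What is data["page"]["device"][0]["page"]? "/signup"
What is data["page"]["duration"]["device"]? "mobile"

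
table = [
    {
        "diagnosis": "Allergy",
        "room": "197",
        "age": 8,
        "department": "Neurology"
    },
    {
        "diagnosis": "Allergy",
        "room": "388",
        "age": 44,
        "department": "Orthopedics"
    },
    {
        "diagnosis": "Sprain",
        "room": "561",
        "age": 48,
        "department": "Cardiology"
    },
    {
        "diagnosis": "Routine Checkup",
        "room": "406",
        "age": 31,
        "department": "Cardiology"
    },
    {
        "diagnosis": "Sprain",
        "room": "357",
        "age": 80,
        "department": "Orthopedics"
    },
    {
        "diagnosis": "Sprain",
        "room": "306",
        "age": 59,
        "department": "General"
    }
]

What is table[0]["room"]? "197"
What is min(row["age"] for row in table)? 8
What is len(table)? 6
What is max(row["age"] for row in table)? 80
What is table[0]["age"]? 8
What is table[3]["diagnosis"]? "Routine Checkup"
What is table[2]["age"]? 48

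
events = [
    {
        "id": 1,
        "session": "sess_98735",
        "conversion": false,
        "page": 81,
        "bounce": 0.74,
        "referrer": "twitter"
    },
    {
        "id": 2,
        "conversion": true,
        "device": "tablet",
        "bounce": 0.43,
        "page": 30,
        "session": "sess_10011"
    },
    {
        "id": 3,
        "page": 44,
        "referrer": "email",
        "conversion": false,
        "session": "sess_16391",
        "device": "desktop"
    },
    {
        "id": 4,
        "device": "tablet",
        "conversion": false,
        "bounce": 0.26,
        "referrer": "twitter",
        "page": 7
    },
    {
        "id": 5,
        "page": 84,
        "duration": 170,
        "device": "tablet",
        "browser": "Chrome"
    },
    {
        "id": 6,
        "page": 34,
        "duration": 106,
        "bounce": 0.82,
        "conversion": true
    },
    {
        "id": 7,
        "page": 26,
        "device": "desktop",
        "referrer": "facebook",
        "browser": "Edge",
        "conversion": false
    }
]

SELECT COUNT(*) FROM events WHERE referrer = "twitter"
2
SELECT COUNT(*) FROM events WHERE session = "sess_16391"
1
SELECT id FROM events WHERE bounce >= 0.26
[1, 2, 4, 6]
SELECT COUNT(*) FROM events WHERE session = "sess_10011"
1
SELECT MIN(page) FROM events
7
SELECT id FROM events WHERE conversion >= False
[1, 2, 3, 4, 6, 7]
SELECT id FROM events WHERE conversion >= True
[2, 6]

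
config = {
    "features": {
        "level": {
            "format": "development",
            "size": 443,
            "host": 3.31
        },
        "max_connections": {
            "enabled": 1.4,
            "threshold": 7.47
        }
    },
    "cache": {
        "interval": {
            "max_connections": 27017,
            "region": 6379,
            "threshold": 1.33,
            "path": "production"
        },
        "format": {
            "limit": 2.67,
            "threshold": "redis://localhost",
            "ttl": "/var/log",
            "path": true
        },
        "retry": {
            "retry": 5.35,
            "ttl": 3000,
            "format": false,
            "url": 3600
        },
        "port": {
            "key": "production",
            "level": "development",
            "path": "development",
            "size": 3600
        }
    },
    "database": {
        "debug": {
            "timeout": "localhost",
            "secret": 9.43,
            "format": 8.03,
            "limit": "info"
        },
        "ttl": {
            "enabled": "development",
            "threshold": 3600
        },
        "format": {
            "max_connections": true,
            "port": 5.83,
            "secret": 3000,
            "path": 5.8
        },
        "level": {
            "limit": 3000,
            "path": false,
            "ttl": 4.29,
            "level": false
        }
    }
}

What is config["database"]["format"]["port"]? 5.83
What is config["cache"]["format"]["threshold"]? "redis://localhost"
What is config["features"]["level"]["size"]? 443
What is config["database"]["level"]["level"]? False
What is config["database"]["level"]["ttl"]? 4.29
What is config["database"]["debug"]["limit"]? "info"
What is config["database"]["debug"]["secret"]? 9.43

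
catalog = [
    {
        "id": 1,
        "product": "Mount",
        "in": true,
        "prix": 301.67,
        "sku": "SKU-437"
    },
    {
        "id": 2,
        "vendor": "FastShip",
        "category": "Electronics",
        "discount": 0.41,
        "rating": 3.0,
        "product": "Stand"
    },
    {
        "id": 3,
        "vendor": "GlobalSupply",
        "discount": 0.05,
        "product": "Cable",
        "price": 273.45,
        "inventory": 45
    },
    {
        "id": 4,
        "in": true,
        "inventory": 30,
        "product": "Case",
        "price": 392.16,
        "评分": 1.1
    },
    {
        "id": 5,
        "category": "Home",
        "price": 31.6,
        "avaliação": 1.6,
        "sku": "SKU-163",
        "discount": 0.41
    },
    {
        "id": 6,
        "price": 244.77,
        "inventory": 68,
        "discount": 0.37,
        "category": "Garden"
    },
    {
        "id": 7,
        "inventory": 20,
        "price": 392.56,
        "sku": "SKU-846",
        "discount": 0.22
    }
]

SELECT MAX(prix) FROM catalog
301.67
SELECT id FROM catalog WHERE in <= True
[1, 4]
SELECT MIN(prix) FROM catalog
301.67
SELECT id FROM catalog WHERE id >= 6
[6, 7]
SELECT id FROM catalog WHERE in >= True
[1, 4]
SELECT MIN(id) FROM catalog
1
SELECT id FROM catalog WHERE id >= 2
[2, 3, 4, 5, 6, 7]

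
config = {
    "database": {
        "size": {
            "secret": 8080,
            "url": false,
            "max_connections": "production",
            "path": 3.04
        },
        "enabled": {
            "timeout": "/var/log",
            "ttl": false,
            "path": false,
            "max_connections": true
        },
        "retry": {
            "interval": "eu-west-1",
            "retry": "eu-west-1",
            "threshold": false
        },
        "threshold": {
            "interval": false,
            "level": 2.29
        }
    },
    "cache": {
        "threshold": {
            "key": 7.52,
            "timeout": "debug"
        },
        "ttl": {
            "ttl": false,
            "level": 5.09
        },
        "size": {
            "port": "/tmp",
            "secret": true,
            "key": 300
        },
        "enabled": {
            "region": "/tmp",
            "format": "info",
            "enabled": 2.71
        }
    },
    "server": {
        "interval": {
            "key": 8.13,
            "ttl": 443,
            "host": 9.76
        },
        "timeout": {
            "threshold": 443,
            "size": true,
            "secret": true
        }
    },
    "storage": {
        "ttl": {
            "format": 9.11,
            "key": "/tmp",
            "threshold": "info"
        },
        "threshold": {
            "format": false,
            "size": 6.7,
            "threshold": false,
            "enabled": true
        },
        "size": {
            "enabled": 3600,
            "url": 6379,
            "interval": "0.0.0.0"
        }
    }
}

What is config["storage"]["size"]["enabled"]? 3600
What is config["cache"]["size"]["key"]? 300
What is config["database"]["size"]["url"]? False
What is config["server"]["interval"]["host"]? 9.76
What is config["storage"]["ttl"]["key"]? "/tmp"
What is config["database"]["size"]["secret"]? 8080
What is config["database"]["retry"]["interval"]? "eu-west-1"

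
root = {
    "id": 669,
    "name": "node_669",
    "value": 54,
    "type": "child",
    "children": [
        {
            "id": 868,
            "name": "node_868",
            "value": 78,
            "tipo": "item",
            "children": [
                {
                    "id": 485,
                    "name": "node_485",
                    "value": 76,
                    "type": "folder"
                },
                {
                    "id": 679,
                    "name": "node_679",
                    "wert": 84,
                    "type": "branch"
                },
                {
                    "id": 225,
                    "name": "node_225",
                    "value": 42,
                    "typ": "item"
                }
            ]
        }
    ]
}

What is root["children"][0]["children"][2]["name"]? "node_225"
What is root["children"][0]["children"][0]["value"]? 76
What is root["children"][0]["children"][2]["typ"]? "item"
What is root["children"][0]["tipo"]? "item"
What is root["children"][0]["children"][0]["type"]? "folder"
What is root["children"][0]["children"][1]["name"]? "node_679"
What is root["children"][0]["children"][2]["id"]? 225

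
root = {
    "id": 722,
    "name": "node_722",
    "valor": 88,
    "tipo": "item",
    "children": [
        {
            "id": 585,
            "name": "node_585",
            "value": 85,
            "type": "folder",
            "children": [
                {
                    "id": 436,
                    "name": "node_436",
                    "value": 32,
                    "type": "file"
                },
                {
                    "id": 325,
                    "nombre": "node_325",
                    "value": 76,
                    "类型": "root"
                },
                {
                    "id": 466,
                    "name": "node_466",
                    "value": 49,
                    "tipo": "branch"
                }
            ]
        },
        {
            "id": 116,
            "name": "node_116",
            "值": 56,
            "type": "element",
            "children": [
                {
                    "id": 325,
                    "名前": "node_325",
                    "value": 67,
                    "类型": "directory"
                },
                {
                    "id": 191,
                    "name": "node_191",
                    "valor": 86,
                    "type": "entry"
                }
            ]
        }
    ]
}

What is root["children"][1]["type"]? "element"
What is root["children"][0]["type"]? "folder"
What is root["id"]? 722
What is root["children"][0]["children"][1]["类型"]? "root"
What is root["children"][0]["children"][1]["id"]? 325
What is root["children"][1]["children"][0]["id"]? 325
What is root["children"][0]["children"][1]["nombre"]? "node_325"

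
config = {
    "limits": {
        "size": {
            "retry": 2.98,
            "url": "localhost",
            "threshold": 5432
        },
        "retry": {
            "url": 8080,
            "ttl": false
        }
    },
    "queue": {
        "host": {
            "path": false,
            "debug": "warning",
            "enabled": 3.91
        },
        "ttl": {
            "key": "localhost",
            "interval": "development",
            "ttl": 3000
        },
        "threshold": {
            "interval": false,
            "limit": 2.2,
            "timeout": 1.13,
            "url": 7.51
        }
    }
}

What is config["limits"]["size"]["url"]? "localhost"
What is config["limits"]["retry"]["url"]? 8080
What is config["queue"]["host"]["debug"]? "warning"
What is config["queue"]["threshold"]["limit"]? 2.2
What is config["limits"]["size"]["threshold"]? 5432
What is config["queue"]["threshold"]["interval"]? False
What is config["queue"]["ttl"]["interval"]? "development"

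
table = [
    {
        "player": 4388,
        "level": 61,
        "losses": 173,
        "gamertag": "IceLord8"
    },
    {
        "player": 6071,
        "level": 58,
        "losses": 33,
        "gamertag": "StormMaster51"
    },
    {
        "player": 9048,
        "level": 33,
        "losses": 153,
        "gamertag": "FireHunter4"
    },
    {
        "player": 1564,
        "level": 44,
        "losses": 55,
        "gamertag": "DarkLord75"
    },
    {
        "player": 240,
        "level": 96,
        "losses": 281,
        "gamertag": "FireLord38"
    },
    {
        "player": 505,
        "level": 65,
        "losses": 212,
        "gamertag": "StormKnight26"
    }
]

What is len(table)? 6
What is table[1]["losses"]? 33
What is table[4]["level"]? 96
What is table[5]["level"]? 65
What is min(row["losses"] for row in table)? 33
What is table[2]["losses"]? 153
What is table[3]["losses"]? 55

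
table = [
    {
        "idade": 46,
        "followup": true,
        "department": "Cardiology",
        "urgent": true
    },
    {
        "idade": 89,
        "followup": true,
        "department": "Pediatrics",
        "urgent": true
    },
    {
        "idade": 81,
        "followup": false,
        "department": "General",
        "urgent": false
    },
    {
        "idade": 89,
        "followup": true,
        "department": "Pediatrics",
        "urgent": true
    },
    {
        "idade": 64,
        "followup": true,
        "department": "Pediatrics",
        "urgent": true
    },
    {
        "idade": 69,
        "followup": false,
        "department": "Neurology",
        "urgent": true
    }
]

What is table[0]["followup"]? True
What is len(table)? 6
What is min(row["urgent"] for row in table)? False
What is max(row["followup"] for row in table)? True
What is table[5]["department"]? "Neurology"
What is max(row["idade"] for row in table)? 89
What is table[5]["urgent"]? True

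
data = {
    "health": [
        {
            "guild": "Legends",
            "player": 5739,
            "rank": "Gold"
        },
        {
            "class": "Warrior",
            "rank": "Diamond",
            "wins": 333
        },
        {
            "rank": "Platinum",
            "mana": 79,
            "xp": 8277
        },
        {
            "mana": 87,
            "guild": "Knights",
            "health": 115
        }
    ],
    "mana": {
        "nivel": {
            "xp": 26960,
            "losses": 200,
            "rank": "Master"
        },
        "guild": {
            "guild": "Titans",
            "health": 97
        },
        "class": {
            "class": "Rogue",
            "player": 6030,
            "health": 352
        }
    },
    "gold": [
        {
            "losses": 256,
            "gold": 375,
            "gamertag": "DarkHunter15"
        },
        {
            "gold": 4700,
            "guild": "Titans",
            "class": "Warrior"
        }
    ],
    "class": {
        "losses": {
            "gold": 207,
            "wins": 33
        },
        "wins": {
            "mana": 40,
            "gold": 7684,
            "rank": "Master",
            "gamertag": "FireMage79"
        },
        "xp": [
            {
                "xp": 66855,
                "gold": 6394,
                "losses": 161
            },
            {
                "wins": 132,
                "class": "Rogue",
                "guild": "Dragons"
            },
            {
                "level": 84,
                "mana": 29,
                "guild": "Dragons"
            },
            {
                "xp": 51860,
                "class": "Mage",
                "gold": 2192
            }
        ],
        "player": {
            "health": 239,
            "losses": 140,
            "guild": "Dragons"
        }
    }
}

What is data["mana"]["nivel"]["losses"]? 200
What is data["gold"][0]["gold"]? 375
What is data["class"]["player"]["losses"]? 140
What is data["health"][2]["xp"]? 8277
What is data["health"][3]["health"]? 115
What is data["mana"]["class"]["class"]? "Rogue"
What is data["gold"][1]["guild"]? "Titans"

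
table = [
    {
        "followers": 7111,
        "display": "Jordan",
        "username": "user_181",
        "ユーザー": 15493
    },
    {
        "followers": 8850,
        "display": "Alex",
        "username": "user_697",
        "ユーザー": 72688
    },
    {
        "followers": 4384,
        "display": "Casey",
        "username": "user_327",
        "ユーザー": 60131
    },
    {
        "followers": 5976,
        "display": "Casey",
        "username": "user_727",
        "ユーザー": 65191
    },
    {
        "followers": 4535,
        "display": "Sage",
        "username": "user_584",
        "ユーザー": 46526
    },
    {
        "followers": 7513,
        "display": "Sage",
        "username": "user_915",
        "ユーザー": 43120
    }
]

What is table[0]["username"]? "user_181"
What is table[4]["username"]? "user_584"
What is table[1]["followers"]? 8850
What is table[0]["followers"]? 7111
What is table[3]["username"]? "user_727"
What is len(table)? 6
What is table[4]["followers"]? 4535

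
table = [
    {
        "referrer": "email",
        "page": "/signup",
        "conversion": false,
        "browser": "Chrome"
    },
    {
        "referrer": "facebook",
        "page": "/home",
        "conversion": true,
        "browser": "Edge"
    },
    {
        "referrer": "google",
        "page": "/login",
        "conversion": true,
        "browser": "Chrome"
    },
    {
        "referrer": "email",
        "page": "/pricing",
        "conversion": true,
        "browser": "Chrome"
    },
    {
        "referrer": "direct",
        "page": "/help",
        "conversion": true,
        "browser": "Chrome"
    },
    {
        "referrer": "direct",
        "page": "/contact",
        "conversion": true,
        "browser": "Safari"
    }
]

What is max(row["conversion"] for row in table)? True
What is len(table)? 6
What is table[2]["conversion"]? True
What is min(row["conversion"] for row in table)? False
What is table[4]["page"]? "/help"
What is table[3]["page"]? "/pricing"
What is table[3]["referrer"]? "email"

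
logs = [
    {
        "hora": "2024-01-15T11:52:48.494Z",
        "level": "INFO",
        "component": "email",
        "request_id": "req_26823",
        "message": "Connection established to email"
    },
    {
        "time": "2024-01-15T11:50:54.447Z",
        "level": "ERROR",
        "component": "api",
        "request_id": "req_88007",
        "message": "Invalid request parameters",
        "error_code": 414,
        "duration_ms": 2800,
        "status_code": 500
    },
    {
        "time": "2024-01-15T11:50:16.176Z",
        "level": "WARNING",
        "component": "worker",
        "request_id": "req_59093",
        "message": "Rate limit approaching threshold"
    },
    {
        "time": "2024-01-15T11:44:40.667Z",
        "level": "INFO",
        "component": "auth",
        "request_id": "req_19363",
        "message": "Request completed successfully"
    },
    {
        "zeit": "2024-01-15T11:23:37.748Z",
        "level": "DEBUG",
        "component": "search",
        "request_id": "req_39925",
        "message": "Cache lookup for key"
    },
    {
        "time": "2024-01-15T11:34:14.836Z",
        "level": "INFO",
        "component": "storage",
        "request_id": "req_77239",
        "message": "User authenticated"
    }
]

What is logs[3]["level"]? "INFO"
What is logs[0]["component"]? "email"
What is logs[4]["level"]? "DEBUG"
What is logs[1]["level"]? "ERROR"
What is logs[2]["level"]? "WARNING"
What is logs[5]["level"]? "INFO"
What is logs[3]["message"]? "Request completed successfully"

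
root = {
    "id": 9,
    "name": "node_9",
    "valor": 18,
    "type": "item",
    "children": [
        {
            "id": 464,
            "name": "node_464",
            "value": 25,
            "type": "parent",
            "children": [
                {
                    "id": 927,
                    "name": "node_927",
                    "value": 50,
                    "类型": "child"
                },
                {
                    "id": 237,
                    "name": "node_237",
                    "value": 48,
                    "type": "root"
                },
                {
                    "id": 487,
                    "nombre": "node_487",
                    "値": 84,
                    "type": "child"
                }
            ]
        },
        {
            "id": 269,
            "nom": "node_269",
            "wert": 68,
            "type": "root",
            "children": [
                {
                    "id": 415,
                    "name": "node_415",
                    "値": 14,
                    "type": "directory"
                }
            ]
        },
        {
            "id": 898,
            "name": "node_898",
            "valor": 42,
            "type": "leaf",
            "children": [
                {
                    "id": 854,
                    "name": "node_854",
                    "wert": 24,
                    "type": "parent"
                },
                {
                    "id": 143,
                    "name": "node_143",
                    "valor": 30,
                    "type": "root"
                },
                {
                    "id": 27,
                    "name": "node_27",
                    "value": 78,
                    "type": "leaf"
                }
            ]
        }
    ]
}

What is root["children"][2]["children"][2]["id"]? 27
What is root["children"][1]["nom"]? "node_269"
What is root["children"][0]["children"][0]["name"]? "node_927"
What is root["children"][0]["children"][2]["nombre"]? "node_487"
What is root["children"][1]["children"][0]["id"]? 415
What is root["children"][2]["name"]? "node_898"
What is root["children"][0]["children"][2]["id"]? 487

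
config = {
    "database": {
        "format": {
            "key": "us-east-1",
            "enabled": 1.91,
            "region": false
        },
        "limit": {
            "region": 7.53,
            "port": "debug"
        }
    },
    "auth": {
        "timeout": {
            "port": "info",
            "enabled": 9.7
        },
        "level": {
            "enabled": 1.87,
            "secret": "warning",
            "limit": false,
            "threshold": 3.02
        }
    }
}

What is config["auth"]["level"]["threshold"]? 3.02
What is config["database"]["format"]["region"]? False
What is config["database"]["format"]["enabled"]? 1.91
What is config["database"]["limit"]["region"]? 7.53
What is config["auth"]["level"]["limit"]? False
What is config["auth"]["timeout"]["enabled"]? 9.7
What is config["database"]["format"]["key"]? "us-east-1"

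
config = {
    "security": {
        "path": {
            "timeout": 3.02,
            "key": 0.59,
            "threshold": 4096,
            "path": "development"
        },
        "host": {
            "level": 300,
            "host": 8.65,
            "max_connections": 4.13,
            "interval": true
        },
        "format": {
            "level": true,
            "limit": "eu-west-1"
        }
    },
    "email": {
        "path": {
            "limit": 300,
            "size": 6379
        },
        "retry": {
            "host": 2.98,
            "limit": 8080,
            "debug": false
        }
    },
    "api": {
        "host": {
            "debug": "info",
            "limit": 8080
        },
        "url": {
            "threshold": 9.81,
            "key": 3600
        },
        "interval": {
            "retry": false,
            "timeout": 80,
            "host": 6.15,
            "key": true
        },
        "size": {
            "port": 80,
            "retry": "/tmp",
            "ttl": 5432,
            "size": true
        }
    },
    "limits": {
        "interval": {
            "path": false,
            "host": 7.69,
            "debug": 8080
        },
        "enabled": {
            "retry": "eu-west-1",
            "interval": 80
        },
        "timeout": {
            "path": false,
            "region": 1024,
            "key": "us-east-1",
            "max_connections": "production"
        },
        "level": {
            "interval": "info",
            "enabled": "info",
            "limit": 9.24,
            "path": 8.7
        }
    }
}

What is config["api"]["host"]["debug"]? "info"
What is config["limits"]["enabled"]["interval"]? 80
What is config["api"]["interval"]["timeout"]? 80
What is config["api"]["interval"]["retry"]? False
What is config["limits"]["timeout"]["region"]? 1024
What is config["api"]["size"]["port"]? 80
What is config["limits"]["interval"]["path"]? False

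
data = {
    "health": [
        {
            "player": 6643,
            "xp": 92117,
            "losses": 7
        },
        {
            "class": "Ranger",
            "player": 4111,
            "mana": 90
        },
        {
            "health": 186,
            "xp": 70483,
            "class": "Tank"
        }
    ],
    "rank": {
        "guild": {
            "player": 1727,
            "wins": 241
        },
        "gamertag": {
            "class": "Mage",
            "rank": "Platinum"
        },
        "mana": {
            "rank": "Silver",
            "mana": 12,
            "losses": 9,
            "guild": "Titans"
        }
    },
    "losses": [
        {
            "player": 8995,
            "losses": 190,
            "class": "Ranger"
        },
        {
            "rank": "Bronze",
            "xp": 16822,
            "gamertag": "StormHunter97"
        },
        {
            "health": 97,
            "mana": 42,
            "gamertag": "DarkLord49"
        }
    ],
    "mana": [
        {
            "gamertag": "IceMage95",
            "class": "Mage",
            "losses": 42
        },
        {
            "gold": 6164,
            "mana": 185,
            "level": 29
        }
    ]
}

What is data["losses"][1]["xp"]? 16822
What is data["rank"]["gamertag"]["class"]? "Mage"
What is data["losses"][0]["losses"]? 190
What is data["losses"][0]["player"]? 8995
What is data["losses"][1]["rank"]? "Bronze"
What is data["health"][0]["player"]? 6643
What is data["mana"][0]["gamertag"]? "IceMage95"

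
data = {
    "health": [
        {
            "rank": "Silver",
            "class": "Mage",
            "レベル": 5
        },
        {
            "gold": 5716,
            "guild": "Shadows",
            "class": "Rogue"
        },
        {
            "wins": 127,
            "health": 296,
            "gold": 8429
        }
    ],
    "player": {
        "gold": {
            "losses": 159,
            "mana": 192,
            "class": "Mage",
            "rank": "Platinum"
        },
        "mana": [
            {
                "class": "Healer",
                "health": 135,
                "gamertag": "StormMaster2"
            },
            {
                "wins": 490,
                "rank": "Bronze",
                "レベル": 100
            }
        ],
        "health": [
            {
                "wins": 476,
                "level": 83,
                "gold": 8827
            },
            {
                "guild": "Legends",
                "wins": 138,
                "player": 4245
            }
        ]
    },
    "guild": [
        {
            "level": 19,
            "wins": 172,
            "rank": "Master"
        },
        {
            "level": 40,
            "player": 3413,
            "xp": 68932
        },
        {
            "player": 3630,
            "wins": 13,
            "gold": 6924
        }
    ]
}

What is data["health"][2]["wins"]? 127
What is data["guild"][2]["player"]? 3630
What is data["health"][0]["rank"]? "Silver"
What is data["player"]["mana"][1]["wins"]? 490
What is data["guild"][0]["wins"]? 172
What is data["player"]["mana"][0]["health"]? 135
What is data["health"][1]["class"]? "Rogue"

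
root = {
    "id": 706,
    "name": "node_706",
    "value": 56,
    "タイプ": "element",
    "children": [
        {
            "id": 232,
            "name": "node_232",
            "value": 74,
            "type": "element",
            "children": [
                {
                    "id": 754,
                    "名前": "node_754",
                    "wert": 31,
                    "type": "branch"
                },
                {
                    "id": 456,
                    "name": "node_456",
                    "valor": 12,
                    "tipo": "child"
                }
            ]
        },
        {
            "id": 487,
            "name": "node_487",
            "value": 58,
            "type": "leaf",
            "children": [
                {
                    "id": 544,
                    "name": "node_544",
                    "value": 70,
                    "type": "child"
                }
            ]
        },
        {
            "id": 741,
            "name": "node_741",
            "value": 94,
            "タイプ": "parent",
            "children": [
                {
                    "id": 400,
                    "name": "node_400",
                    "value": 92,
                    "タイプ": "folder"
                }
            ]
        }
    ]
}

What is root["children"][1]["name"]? "node_487"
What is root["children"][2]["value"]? 94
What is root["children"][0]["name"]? "node_232"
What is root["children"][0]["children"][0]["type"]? "branch"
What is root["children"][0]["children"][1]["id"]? 456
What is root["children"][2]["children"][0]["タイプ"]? "folder"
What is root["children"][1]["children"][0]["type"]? "child"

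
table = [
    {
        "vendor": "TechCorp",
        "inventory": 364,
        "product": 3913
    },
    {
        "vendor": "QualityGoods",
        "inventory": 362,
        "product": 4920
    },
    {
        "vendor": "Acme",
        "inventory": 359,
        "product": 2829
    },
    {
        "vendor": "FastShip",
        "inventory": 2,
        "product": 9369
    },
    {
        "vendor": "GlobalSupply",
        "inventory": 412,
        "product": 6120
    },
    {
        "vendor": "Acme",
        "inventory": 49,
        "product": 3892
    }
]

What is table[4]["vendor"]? "GlobalSupply"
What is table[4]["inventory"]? 412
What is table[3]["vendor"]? "FastShip"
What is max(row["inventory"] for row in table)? 412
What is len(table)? 6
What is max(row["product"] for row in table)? 9369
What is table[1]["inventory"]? 362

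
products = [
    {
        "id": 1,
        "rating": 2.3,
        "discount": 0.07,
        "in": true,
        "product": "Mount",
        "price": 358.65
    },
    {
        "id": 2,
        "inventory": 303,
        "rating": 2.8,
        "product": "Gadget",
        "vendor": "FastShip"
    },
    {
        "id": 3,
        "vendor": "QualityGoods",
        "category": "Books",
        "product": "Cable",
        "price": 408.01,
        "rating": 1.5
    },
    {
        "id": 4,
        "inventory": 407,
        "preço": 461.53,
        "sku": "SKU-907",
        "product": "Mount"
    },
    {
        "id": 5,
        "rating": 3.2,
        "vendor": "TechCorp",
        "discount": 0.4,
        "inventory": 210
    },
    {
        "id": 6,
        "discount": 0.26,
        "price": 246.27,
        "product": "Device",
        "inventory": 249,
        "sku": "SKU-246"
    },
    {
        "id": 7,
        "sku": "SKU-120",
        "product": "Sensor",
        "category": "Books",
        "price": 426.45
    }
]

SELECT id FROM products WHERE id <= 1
[1]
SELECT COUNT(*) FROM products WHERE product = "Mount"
2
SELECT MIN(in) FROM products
True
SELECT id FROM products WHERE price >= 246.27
[1, 3, 6, 7]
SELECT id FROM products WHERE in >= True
[1]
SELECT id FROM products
[1, 2, 3, 4, 5, 6, 7]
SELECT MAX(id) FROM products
7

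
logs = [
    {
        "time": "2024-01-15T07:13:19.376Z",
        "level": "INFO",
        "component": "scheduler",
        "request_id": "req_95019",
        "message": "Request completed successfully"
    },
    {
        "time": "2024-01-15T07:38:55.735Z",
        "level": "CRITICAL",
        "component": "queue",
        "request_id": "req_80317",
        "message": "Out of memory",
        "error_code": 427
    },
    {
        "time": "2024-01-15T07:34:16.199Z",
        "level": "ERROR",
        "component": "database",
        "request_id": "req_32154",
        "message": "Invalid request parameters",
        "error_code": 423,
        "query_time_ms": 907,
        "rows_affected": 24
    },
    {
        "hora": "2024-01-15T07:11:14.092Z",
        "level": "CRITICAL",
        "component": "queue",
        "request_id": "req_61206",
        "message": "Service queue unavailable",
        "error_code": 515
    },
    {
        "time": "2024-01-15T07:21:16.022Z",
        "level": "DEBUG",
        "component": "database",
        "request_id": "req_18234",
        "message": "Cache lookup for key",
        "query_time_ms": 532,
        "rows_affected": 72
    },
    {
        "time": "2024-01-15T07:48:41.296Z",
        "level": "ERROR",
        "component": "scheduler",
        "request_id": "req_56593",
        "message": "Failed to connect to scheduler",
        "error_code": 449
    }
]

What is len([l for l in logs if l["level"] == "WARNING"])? 0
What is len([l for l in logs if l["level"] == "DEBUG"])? 1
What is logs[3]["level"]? "CRITICAL"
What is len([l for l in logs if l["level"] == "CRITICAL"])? 2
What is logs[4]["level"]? "DEBUG"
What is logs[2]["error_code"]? 423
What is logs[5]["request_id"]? "req_56593"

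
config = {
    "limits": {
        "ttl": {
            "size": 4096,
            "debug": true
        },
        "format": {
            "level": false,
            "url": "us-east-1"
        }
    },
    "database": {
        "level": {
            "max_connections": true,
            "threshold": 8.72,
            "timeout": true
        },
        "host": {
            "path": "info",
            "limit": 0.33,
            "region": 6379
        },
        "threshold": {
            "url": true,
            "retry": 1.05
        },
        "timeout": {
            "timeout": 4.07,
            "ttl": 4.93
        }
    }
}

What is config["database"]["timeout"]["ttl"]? 4.93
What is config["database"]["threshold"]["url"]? True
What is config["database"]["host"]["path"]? "info"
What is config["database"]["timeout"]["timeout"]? 4.07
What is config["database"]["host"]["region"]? 6379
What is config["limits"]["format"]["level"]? False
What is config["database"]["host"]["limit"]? 0.33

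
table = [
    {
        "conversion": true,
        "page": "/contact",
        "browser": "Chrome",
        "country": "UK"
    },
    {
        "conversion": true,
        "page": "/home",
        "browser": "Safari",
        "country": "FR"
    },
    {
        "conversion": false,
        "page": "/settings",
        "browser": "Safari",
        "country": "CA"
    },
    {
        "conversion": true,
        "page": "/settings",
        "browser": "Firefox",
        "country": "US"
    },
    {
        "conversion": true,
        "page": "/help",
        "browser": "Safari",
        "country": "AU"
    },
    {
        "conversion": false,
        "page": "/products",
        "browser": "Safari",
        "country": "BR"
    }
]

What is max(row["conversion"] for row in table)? True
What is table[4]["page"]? "/help"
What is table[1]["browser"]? "Safari"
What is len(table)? 6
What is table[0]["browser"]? "Chrome"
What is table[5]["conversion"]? False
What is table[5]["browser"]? "Safari"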